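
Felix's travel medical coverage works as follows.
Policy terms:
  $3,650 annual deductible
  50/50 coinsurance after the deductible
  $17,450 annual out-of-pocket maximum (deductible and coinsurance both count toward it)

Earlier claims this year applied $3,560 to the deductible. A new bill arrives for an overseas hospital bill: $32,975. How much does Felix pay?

$3,560 of the $3,650 deductible is already met, leaving $90.
That leaves $32,975 − $90 = $32,885 for coinsurance.
Traveler's 50% share of $32,885 is $16,442.50.
That puts the traveler's cost at $90 + $16,442.50 = $16,532.50 before any cap.
That would bring total out-of-pocket to $20,092.50, past the $17,450 cap. The traveler is capped at $17,450 − $3,560 = $13,890 on this claim.

$13,890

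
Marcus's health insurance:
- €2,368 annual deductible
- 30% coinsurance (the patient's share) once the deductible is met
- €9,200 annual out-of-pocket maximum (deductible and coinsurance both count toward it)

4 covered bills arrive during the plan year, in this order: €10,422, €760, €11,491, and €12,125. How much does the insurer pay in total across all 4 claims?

Bill 1, €10,422: €2,368 finishes the deductible; €8,054 goes to coinsurance; coinsurance €8,054 × 30% = €2,416.20. Patient owes €4,784.20 (running OOP €4,784.20). Insurer: €10,422 − €4,784.20 = €5,637.80.
Bill 2, €760: deductible already satisfied, so patient's share is 30% × €760 = €228. Patient owes €228 (running OOP €5,012.20). Insurer: €760 − €228 = €532.
Bill 3, €11,491: deductible met; 30% of €11,491 = €3,447.30. Cost to patient: €3,447.30. OOP to date €8,459.50. Plan pays €11,491 − €3,447.30 = €8,043.70.
Bill 4, €12,125: deductible met; 30% of €12,125 = €3,637.50. Adding that to €8,459.50 gives €12,097, past the €9,200 cap; patient pays only €9,200 − €8,459.50 = €740.50. Insurer: €12,125 − €740.50 = €11,384.50.
Insurer total = bills − patient's total = €34,798 − €9,200 = €25,598.

€25,598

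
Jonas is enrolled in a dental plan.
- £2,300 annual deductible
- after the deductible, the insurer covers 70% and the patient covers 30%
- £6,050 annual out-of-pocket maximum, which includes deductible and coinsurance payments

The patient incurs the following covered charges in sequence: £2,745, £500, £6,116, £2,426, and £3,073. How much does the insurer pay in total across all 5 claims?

#1 (£2,745): £2,300 finishes the deductible; £445 goes to coinsurance; patient's 30% is £133.50. Patient owes £2,433.50 (running OOP £2,433.50). Plan pays £2,745 − £2,433.50 = £311.50.
#2 (£500): deductible met; 30% of £500 = £150. Patient pays £150; OOP now £2,583.50. Plan pays £500 − £150 = £350.
#3 (£6,116): deductible already satisfied, so patient's share is 30% × £6,116 = £1,834.80. Cost to patient: £1,834.80. OOP to date £4,418.30. Plan pays £6,116 − £1,834.80 = £4,281.20.
#4 (£2,426): deductible already satisfied, so patient's share is 30% × £2,426 = £727.80. Cost to patient: £727.80. OOP to date £5,146.10. Insurer: £2,426 − £727.80 = £1,698.20.
#5 (£3,073): deductible met; 30% of £3,073 = £921.90. Adding that to £5,146.10 gives £6,068, past the £6,050 cap; patient pays only £6,050 − £5,146.10 = £903.90. Plan pays £3,073 − £903.90 = £2,169.10.
Insurer total: £311.50 + £350 + £4,281.20 + £1,698.20 + £2,169.10 = £8,810.

£8,810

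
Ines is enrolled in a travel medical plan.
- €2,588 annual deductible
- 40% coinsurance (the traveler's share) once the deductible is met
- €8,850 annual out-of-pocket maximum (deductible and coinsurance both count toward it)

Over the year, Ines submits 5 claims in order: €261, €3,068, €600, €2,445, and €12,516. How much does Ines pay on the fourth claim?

€978

Claim 1 — €261: fully absorbed by the deductible. Cost to traveler: €261. OOP to date €261.
Claim 2 — €3,068: €2,327 to deductible, leaving €741; 40% of €741 = €296.40. Traveler owes €2,623.40 (running OOP €2,884.40).
Claim 3 — €600: deductible met; 40% of €600 = €240. Traveler pays €240; OOP now €3,124.40.
Claim 4 — €2,445: 40% coinsurance on €2,445 = €978. Traveler owes €978 (running OOP €4,102.40).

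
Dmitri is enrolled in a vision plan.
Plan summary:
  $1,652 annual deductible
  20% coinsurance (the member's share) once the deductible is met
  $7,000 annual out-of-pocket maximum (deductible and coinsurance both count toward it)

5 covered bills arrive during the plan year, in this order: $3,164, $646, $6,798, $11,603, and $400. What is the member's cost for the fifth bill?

#1 ($3,164): deductible takes $1,652, $1,512 remains; coinsurance $1,512 × 20% = $302.40. Member pays $1,954.40; OOP now $1,954.40.
#2 ($646): 20% coinsurance on $646 = $129.20. Cost to member: $129.20. OOP to date $2,083.60.
#3 ($6,798): deductible already satisfied, so member's share is 20% × $6,798 = $1,359.60. Member pays $1,359.60; OOP now $3,443.20.
#4 ($11,603): deductible met; 20% of $11,603 = $2,320.60. Member pays $2,320.60; OOP now $5,763.80.
#5 ($400): deductible met; 20% of $400 = $80. Member owes $80 (running OOP $5,843.80).

$80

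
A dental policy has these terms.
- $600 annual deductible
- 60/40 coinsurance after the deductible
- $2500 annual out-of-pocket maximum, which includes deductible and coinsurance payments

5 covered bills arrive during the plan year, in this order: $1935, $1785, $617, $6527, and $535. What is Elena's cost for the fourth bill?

$405.20

#1 ($1935): $600 to deductible, leaving $1335; patient's 40% is $534. Cost to patient: $1134. OOP to date $1134.
#2 ($1785): deductible already satisfied, so patient's share is 40% × $1785 = $714. Patient owes $714 (running OOP $1848).
#3 ($617): deductible already satisfied, so patient's share is 40% × $617 = $246.80. Patient pays $246.80; OOP now $2094.80.
#4 ($6527): deductible already satisfied, so patient's share is 40% × $6527 = $2610.80. Adding that to $2094.80 gives $4705.60, past the $2500 cap; patient pays only $2500 − $2094.80 = $405.20.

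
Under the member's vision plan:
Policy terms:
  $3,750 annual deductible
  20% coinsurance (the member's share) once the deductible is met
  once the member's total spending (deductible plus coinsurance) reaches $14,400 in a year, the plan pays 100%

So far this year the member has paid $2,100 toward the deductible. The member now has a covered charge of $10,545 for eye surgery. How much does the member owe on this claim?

$3,429

Deductible still to meet: $3,750 − $2,100 = $1,650.
After the $1,650 deductible portion, $10,545 − $1,650 = $8,895 is subject to coinsurance.
20% of $8,895 = $1,779 falls to the member.
So the member owes $1,650 + $1,779 = $3,429 before any cap.
Year-to-date out-of-pocket becomes $2,100 + $3,429 = $5,529, still under the $14,400 maximum, so no cap applies.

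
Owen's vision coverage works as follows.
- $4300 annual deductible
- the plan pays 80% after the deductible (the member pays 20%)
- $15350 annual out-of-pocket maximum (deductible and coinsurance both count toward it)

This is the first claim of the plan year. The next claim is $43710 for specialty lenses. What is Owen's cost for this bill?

$12182

Nothing has been paid toward the $4300 deductible, so the first $4300 of this charge is applied there.
That leaves $43710 − $4300 = $39410 for coinsurance.
Coinsurance: $39410 × 20% = $7882.
Member responsibility before any cap: $4300 + $7882 = $12182.
Total out-of-pocket so far would be $0 + $12182 = $12182, below the $15350 cap — no reduction.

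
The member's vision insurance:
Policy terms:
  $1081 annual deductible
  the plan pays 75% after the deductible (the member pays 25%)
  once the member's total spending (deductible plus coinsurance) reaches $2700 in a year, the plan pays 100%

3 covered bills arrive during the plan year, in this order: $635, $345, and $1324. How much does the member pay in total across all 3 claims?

$1386.75

Bill 1, $635: all of it applies to the deductible. Member pays $635; OOP now $635.
Bill 2, $345: fully absorbed by the deductible. Cost to member: $345. OOP to date $980.
Bill 3, $1324: $101 to deductible, leaving $1223; coinsurance $1223 × 25% = $305.75. Cost to member: $406.75. OOP to date $1386.75.
Summing the member's payments: $635 + $345 + $406.75 = $1386.75.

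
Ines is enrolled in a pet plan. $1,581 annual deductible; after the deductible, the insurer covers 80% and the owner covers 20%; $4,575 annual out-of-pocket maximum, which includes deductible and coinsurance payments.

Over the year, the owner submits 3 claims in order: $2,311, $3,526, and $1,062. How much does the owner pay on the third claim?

$212.40

#1 ($2,311): deductible takes $1,581, $730 remains; coinsurance $730 × 20% = $146. Cost to owner: $1,727. OOP to date $1,727.
#2 ($3,526): deductible met; 20% of $3,526 = $705.20. Owner pays $705.20; OOP now $2,432.20.
#3 ($1,062): 20% coinsurance on $1,062 = $212.40. Owner owes $212.40 (running OOP $2,644.60).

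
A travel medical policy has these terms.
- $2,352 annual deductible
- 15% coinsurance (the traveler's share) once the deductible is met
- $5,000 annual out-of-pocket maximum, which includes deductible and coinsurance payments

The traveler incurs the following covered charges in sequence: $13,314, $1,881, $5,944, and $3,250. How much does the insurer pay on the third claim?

Claim 1 — $13,314: deductible takes $2,352, $10,962 remains; traveler's 15% is $1,644.30. Traveler pays $3,996.30; OOP now $3,996.30. Insurer: $13,314 − $3,996.30 = $9,317.70.
Claim 2 — $1,881: deductible met; 15% of $1,881 = $282.15. Traveler owes $282.15 (running OOP $4,278.45). Insurer: $1,881 − $282.15 = $1,598.85.
Claim 3 — $5,944: deductible met; 15% of $5,944 = $891.60. That would push OOP to $5,170.05, over the $5,000 cap, so traveler pays $5,000 − $4,278.45 = $721.55. Insurer: $5,944 − $721.55 = $5,222.45.

$5,222.45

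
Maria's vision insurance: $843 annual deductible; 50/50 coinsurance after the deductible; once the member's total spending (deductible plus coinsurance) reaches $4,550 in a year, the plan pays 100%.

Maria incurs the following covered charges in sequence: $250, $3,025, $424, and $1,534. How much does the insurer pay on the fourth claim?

$767

Claim 1 ($250): fully absorbed by the deductible. Member owes $250 (running OOP $250). Plan pays $250 − $250 = $0.
Claim 2 ($3,025): $593 to deductible, leaving $2,432; 50% of $2,432 = $1,216. Member owes $1,809 (running OOP $2,059). Plan pays $3,025 − $1,809 = $1,216.
Claim 3 ($424): deductible met; 50% of $424 = $212. Cost to member: $212. OOP to date $2,271. Insurer: $424 − $212 = $212.
Claim 4 ($1,534): 50% coinsurance on $1,534 = $767. Member pays $767; OOP now $3,038. Insurer: $1,534 − $767 = $767.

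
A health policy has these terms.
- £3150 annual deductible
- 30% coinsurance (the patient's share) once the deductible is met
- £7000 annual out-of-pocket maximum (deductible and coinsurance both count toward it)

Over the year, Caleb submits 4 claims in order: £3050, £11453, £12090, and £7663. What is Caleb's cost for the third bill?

£444.10

Bill 1, £3050: entire amount goes to the deductible. Patient owes £3050 (running OOP £3050).
Bill 2, £11453: deductible takes £100, £11353 remains; patient's 30% is £3405.90. Patient pays £3505.90; OOP now £6555.90.
Bill 3, £12090: deductible already satisfied, so patient's share is 30% × £12090 = £3627. OOP would hit £10182.90 > £7000, so the cap limits the patient to £7000 − £6555.90 = £444.10.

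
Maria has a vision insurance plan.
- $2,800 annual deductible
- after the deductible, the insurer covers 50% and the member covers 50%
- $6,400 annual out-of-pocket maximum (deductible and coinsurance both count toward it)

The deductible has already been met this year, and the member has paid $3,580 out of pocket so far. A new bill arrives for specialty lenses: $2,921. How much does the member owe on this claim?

The deductible is already satisfied, so the full bill goes to coinsurance.
50% of $2,921 = $1,460.50 falls to the member.
Year-to-date out-of-pocket becomes $3,580 + $1,460.50 = $5,040.50, still under the $6,400 maximum, so no cap applies.

$1,460.50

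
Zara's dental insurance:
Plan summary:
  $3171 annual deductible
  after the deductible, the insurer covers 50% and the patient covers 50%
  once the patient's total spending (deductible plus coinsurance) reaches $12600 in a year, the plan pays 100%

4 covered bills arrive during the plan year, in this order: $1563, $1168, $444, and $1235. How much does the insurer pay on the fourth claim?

$617.50

Claim 1 — $1563: entire amount goes to the deductible. Cost to patient: $1563. OOP to date $1563. Insurer: $1563 − $1563 = $0.
Claim 2 — $1168: fully absorbed by the deductible. Patient owes $1168 (running OOP $2731). Insurer: $1168 − $1168 = $0.
Claim 3 — $444: deductible takes $440, $4 remains; 50% of $4 = $2. Patient owes $442 (running OOP $3173). Plan pays $444 − $442 = $2.
Claim 4 — $1235: 50% coinsurance on $1235 = $617.50. Cost to patient: $617.50. OOP to date $3790.50. Plan pays $1235 − $617.50 = $617.50.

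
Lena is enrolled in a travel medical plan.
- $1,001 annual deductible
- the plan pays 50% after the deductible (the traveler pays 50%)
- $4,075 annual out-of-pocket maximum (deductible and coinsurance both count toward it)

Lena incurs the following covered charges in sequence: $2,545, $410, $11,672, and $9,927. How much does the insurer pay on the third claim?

Claim 1 — $2,545: $1,001 finishes the deductible; $1,544 goes to coinsurance; coinsurance $1,544 × 50% = $772. Traveler owes $1,773 (running OOP $1,773). Insurer: $2,545 − $1,773 = $772.
Claim 2 — $410: 50% coinsurance on $410 = $205. Cost to traveler: $205. OOP to date $1,978. Plan pays $410 − $205 = $205.
Claim 3 — $11,672: deductible already satisfied, so traveler's share is 50% × $11,672 = $5,836. Adding that to $1,978 gives $7,814, past the $4,075 cap; traveler pays only $4,075 − $1,978 = $2,097. Insurer: $11,672 − $2,097 = $9,575.

$9,575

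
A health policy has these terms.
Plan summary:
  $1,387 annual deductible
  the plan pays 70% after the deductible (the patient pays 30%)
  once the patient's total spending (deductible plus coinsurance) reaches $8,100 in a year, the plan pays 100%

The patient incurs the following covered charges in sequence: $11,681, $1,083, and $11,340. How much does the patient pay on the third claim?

$3,299.90

Claim 1 — $11,681: deductible takes $1,387, $10,294 remains; coinsurance $10,294 × 30% = $3,088.20. Patient owes $4,475.20 (running OOP $4,475.20).
Claim 2 — $1,083: 30% coinsurance on $1,083 = $324.90. Patient owes $324.90 (running OOP $4,800.10).
Claim 3 — $11,340: 30% coinsurance on $11,340 = $3,402. OOP would hit $8,202.10 > $8,100, so the cap limits the patient to $8,100 − $4,800.10 = $3,299.90.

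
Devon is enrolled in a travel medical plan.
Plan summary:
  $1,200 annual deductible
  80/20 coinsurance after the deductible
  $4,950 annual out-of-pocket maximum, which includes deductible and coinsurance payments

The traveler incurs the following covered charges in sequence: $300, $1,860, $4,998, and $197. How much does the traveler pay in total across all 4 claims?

$2,431

Claim 1 — $300: all of it applies to the deductible. Traveler owes $300 (running OOP $300).
Claim 2 — $1,860: $900 finishes the deductible; $960 goes to coinsurance; coinsurance $960 × 20% = $192. Traveler pays $1,092; OOP now $1,392.
Claim 3 — $4,998: deductible already satisfied, so traveler's share is 20% × $4,998 = $999.60. Traveler pays $999.60; OOP now $2,391.60.
Claim 4 — $197: 20% coinsurance on $197 = $39.40. Traveler owes $39.40 (running OOP $2,431).
Summing the traveler's payments: $300 + $1,092 + $999.60 + $39.40 = $2,431.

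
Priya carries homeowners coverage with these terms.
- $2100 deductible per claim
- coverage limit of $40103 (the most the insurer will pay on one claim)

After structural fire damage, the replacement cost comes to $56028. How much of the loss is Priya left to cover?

$15925

After the deductible, $56028 − $2100 = $53928 remains.
The $40103 per-incident cap binds; insurer pays $40103.
Homeowner's share is the uncovered remainder: $56028 − $40103 = $15925.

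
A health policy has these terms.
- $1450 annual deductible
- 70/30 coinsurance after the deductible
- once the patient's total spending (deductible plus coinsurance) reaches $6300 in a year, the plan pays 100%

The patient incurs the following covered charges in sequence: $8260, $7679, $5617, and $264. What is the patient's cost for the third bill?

$503.30

Bill 1, $8260: $1450 finishes the deductible; $6810 goes to coinsurance; coinsurance $6810 × 30% = $2043. Cost to patient: $3493. OOP to date $3493.
Bill 2, $7679: deductible already satisfied, so patient's share is 30% × $7679 = $2303.70. Patient owes $2303.70 (running OOP $5796.70).
Bill 3, $5617: deductible already satisfied, so patient's share is 30% × $5617 = $1685.10. Adding that to $5796.70 gives $7481.80, past the $6300 cap; patient pays only $6300 − $5796.70 = $503.30.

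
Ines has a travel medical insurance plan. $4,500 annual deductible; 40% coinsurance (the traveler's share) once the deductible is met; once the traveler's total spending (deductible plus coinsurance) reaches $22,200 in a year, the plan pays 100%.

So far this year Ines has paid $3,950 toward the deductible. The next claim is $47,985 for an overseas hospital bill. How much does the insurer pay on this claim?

Remaining deductible: $4,500 − $3,950 = $550.
The remaining $47,435 (= $47,985 − $550) moves to coinsurance.
Coinsurance: $47,435 × 40% = $18,974.
That puts the traveler's cost at $550 + $18,974 = $19,524 before any cap.
Adding $19,524 to the $3,950 already spent would give $23,474, which exceeds the $22,200 cap; the traveler pays just $22,200 − $3,950 = $18,250.
The insurer covers the remainder: $47,985 − $18,250 = $29,735.

$29,735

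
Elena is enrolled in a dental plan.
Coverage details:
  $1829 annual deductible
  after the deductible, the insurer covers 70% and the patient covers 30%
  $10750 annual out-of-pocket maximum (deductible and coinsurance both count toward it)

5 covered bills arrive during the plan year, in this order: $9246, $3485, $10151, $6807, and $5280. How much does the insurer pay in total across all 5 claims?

Claim 1 — $9246: $1829 to deductible, leaving $7417; patient's 30% is $2225.10. Cost to patient: $4054.10. OOP to date $4054.10. Plan pays $9246 − $4054.10 = $5191.90.
Claim 2 — $3485: deductible met; 30% of $3485 = $1045.50. Patient pays $1045.50; OOP now $5099.60. Insurer: $3485 − $1045.50 = $2439.50.
Claim 3 — $10151: 30% coinsurance on $10151 = $3045.30. Patient pays $3045.30; OOP now $8144.90. Plan pays $10151 − $3045.30 = $7105.70.
Claim 4 — $6807: deductible met; 30% of $6807 = $2042.10. Cost to patient: $2042.10. OOP to date $10187. Plan pays $6807 − $2042.10 = $4764.90.
Claim 5 — $5280: deductible already satisfied, so patient's share is 30% × $5280 = $1584. That would push OOP to $11771, over the $10750 cap, so patient pays $10750 − $10187 = $563. Plan pays $5280 − $563 = $4717.
Insurer total = bills − patient's total = $34969 − $10750 = $24219.

$24219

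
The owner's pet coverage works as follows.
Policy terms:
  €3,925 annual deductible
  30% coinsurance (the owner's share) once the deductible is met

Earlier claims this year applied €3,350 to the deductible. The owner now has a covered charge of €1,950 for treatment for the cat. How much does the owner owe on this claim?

€3,350 of the €3,925 deductible is already met, leaving €575.
That leaves €1,950 − €575 = €1,375 for coinsurance.
30% of €1,375 = €412.50 falls to the owner.
That puts the owner's cost at €575 + €412.50 = €987.50.

€987.50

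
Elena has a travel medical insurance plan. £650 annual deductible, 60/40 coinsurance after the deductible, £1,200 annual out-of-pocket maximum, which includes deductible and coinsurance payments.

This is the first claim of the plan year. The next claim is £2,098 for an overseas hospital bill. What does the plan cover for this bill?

The full £650 deductible is still open; £650 of this bill applies to it.
The remaining £1,448 (= £2,098 − £650) moves to coinsurance.
Coinsurance: £1,448 × 40% = £579.20.
That puts the traveler's cost at £650 + £579.20 = £1,229.20 before any cap.
That would bring total out-of-pocket to £1,229.20, past the £1,200 cap. The traveler is capped at £1,200 − £0 = £1,200 on this claim.
Insurer pays the balance: £2,098 − £1,200 = £898.

£898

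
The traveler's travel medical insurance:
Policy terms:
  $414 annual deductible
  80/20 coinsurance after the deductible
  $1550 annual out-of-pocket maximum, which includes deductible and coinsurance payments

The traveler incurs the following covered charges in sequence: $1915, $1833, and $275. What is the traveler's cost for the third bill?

#1 ($1915): $414 finishes the deductible; $1501 goes to coinsurance; traveler's 20% is $300.20. Traveler pays $714.20; OOP now $714.20.
#2 ($1833): deductible met; 20% of $1833 = $366.60. Cost to traveler: $366.60. OOP to date $1080.80.
#3 ($275): deductible met; 20% of $275 = $55. Traveler pays $55; OOP now $1135.80.

$55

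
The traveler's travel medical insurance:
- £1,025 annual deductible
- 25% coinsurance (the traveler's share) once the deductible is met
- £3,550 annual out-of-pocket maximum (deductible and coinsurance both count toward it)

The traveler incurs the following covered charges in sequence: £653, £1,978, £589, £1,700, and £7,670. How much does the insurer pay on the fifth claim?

#1 (£653): entire amount goes to the deductible. Cost to traveler: £653. OOP to date £653. Insurer: £653 − £653 = £0.
#2 (£1,978): £372 finishes the deductible; £1,606 goes to coinsurance; traveler's 25% is £401.50. Cost to traveler: £773.50. OOP to date £1,426.50. Insurer: £1,978 − £773.50 = £1,204.50.
#3 (£589): deductible met; 25% of £589 = £147.25. Traveler pays £147.25; OOP now £1,573.75. Insurer: £589 − £147.25 = £441.75.
#4 (£1,700): deductible met; 25% of £1,700 = £425. Cost to traveler: £425. OOP to date £1,998.75. Insurer: £1,700 − £425 = £1,275.
#5 (£7,670): deductible already satisfied, so traveler's share is 25% × £7,670 = £1,917.50. Adding that to £1,998.75 gives £3,916.25, past the £3,550 cap; traveler pays only £3,550 − £1,998.75 = £1,551.25. Plan pays £7,670 − £1,551.25 = £6,118.75.

£6,118.75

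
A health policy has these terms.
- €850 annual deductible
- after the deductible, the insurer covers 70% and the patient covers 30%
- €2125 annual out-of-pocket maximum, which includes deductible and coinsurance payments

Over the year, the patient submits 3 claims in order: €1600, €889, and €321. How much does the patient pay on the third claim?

€96.30

Bill 1, €1600: €850 finishes the deductible; €750 goes to coinsurance; 30% of €750 = €225. Patient pays €1075; OOP now €1075.
Bill 2, €889: deductible already satisfied, so patient's share is 30% × €889 = €266.70. Cost to patient: €266.70. OOP to date €1341.70.
Bill 3, €321: deductible met; 30% of €321 = €96.30. Patient pays €96.30; OOP now €1438.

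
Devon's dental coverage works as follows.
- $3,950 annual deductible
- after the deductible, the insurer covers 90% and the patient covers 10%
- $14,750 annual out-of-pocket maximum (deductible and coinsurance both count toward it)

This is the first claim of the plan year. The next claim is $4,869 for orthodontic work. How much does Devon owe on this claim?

The full $3,950 deductible is still open; $3,950 of this bill applies to it.
That leaves $4,869 − $3,950 = $919 for coinsurance.
10% of $919 = $91.90 falls to the patient.
So the patient owes $3,950 + $91.90 = $4,041.90 before any cap.
Cumulative spending $0 + $4,041.90 = $4,041.90 stays under the $14,750 maximum.

$4,041.90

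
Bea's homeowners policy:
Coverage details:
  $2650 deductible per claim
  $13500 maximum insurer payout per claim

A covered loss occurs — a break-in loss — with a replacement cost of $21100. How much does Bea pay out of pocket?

After the deductible, $21100 − $2650 = $18450 remains.
The $13500 per-incident cap binds; insurer pays $13500.
The homeowner bears the rest of the original loss: $21100 − $13500 = $7600.

$7600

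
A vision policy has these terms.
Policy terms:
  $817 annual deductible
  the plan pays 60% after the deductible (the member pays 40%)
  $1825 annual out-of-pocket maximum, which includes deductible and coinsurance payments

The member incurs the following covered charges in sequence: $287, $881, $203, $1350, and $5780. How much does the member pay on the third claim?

Claim 1 ($287): all of it applies to the deductible. Cost to member: $287. OOP to date $287.
Claim 2 ($881): $530 finishes the deductible; $351 goes to coinsurance; coinsurance $351 × 40% = $140.40. Member owes $670.40 (running OOP $957.40).
Claim 3 ($203): 40% coinsurance on $203 = $81.20. Member owes $81.20 (running OOP $1038.60).

$81.20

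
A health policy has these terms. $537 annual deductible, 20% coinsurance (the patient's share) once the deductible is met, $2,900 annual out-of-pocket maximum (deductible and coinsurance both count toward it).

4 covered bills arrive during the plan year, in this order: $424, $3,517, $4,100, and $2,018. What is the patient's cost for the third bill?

$820

Bill 1, $424: all of it applies to the deductible. Patient owes $424 (running OOP $424).
Bill 2, $3,517: deductible takes $113, $3,404 remains; coinsurance $3,404 × 20% = $680.80. Patient owes $793.80 (running OOP $1,217.80).
Bill 3, $4,100: deductible met; 20% of $4,100 = $820. Patient pays $820; OOP now $2,037.80.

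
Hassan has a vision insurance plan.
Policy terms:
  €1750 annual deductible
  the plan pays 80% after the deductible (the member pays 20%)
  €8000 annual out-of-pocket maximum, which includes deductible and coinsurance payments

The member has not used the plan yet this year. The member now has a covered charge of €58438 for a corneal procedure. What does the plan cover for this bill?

€50438

Deductible not yet touched, so the first €1750 of the bill goes to the deductible.
After the €1750 deductible portion, €58438 − €1750 = €56688 is subject to coinsurance.
Member's 20% share of €56688 is €11337.60.
That puts the member's cost at €1750 + €11337.60 = €13087.60 before any cap.
That would bring total out-of-pocket to €13087.60, past the €8000 cap. The member is capped at €8000 − €0 = €8000 on this claim.
Insurer pays the balance: €58438 − €8000 = €50438.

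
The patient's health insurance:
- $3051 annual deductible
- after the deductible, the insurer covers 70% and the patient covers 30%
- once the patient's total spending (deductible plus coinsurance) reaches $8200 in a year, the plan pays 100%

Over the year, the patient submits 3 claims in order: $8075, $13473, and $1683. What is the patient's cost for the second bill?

#1 ($8075): $3051 to deductible, leaving $5024; 30% of $5024 = $1507.20. Cost to patient: $4558.20. OOP to date $4558.20.
#2 ($13473): deductible met; 30% of $13473 = $4041.90. OOP would hit $8600.10 > $8200, so the cap limits the patient to $8200 − $4558.20 = $3641.80.

$3641.80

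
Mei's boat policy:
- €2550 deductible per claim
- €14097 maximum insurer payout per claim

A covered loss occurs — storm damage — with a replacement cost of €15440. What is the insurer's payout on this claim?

Less the €2550 deductible: €15440 − €2550 = €12890.
€12890 is within the €14097 limit, so the insurer pays €12890.

€12890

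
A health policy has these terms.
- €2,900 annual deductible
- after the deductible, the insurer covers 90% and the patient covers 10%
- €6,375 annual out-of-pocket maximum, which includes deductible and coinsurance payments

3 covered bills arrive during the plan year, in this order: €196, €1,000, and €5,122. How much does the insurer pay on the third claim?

#1 (€196): entire amount goes to the deductible. Patient owes €196 (running OOP €196). Insurer: €196 − €196 = €0.
#2 (€1,000): entire amount goes to the deductible. Cost to patient: €1,000. OOP to date €1,196. Plan pays €1,000 − €1,000 = €0.
#3 (€5,122): €1,704 finishes the deductible; €3,418 goes to coinsurance; 10% of €3,418 = €341.80. Patient pays €2,045.80; OOP now €3,241.80. Plan pays €5,122 − €2,045.80 = €3,076.20.

€3,076.20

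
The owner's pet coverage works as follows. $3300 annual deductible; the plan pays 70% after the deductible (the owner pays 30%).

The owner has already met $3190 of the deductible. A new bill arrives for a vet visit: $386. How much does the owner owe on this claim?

$192.80

Deductible still to meet: $3300 − $3190 = $110.
After the $110 deductible portion, $386 − $110 = $276 is subject to coinsurance.
Coinsurance: $276 × 30% = $82.80.
So the owner owes $110 + $82.80 = $192.80.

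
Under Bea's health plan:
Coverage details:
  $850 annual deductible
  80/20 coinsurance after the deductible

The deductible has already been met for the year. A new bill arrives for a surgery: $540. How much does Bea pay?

$108

The deductible is already satisfied, so the full bill goes to coinsurance.
Patient's 20% share of $540 is $108.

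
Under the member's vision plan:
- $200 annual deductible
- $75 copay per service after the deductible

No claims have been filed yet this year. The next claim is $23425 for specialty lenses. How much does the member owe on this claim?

Deductible not yet touched, so the first $200 of the bill goes to the deductible.
The remaining $23225 (= $23425 − $200) moves to the copay.
Copay on this service: $75.
That puts the member's cost at $200 + $75 = $275.

$275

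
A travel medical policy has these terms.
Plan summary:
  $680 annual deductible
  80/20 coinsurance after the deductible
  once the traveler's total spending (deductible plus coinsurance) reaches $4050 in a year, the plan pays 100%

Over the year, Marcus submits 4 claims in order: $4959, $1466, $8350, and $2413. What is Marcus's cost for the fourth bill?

$482.60

Claim 1 — $4959: $680 to deductible, leaving $4279; 20% of $4279 = $855.80. Traveler owes $1535.80 (running OOP $1535.80).
Claim 2 — $1466: 20% coinsurance on $1466 = $293.20. Cost to traveler: $293.20. OOP to date $1829.
Claim 3 — $8350: deductible already satisfied, so traveler's share is 20% × $8350 = $1670. Traveler pays $1670; OOP now $3499.
Claim 4 — $2413: 20% coinsurance on $2413 = $482.60. Traveler owes $482.60 (running OOP $3981.60).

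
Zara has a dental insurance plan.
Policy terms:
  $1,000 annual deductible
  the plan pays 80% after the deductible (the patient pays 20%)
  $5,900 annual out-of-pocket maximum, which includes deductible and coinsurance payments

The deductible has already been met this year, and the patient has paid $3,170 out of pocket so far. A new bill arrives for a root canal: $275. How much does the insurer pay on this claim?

With the deductible met, the entire $275 is subject to coinsurance.
Coinsurance: $275 × 20% = $55.
Total out-of-pocket so far would be $3,170 + $55 = $3,225, below the $5,900 cap — no reduction.
Insurer pays the balance: $275 − $55 = $220.

$220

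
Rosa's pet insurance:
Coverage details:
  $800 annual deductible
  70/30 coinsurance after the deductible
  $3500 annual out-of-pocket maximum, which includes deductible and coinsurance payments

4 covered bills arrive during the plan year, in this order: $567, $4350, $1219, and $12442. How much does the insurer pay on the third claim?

$853.30

Bill 1, $567: all of it applies to the deductible. Cost to owner: $567. OOP to date $567. Insurer: $567 − $567 = $0.
Bill 2, $4350: $233 to deductible, leaving $4117; coinsurance $4117 × 30% = $1235.10. Cost to owner: $1468.10. OOP to date $2035.10. Plan pays $4350 − $1468.10 = $2881.90.
Bill 3, $1219: 30% coinsurance on $1219 = $365.70. Owner owes $365.70 (running OOP $2400.80). Insurer: $1219 − $365.70 = $853.30.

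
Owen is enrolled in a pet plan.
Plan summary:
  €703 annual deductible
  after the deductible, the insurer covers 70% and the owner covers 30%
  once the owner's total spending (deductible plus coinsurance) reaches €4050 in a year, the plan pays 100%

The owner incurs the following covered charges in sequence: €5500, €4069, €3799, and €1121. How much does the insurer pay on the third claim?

Claim 1 (€5500): deductible takes €703, €4797 remains; owner's 30% is €1439.10. Owner owes €2142.10 (running OOP €2142.10). Insurer: €5500 − €2142.10 = €3357.90.
Claim 2 (€4069): deductible met; 30% of €4069 = €1220.70. Owner owes €1220.70 (running OOP €3362.80). Plan pays €4069 − €1220.70 = €2848.30.
Claim 3 (€3799): deductible already satisfied, so owner's share is 30% × €3799 = €1139.70. Adding that to €3362.80 gives €4502.50, past the €4050 cap; owner pays only €4050 − €3362.80 = €687.20. Insurer: €3799 − €687.20 = €3111.80.

€3111.80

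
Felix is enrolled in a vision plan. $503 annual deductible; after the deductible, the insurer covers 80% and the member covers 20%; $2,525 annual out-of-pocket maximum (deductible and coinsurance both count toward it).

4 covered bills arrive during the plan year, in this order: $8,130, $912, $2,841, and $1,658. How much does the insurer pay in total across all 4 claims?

Bill 1, $8,130: $503 to deductible, leaving $7,627; coinsurance $7,627 × 20% = $1,525.40. Cost to member: $2,028.40. OOP to date $2,028.40. Insurer: $8,130 − $2,028.40 = $6,101.60.
Bill 2, $912: 20% coinsurance on $912 = $182.40. Member owes $182.40 (running OOP $2,210.80). Insurer: $912 − $182.40 = $729.60.
Bill 3, $2,841: deductible already satisfied, so member's share is 20% × $2,841 = $568.20. OOP would hit $2,779 > $2,525, so the cap limits the member to $2,525 − $2,210.80 = $314.20. Insurer: $2,841 − $314.20 = $2,526.80.
Bill 4, $1,658: deductible met; 20% of $1,658 = $331.60. OOP would hit $2,856.60 > $2,525, so the cap limits the member to $2,525 − $2,525 = $0. Plan pays $1,658 − $0 = $1,658.
Insurer total = bills − member's total = $13,541 − $2,525 = $11,016.

$11,016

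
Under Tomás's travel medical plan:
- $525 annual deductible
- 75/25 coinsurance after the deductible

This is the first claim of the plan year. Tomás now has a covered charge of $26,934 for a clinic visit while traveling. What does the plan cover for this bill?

Deductible not yet touched, so the first $525 of the bill goes to the deductible.
After the $525 deductible portion, $26,934 − $525 = $26,409 is subject to coinsurance.
Traveler's 25% share of $26,409 is $6,602.25.
That puts the traveler's cost at $525 + $6,602.25 = $7,127.25.
The insurer covers the remainder: $26,934 − $7,127.25 = $19,806.75.

$19,806.75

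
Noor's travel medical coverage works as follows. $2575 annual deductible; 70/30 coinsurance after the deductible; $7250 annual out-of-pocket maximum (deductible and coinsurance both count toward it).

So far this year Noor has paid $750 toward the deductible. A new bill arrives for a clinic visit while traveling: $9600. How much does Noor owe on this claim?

$4157.50

Remaining deductible: $2575 − $750 = $1825.
After the $1825 deductible portion, $9600 − $1825 = $7775 is subject to coinsurance.
30% of $7775 = $2332.50 falls to the traveler.
Traveler responsibility before any cap: $1825 + $2332.50 = $4157.50.
Cumulative spending $750 + $4157.50 = $4907.50 stays under the $7250 maximum.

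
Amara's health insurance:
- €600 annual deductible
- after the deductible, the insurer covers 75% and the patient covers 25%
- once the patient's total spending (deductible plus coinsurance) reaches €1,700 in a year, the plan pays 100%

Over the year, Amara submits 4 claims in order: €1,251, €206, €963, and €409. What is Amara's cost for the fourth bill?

€102.25

Claim 1 (€1,251): €600 finishes the deductible; €651 goes to coinsurance; 25% of €651 = €162.75. Patient pays €762.75; OOP now €762.75.
Claim 2 (€206): deductible met; 25% of €206 = €51.50. Patient pays €51.50; OOP now €814.25.
Claim 3 (€963): deductible met; 25% of €963 = €240.75. Patient pays €240.75; OOP now €1,055.
Claim 4 (€409): 25% coinsurance on €409 = €102.25. Patient owes €102.25 (running OOP €1,157.25).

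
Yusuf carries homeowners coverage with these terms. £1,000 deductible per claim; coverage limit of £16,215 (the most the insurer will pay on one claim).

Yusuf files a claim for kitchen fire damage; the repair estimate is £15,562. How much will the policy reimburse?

£14,562

Subtract the deductible: £15,562 − £1,000 = £14,562.
That's under the £16,215 cap, so the insurer reimburses the full £14,562.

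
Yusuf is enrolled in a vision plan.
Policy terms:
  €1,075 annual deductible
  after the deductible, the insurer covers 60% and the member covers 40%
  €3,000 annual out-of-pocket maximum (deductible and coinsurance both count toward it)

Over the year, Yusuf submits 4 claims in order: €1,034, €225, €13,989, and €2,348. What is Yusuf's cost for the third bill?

Claim 1 — €1,034: all of it applies to the deductible. Cost to member: €1,034. OOP to date €1,034.
Claim 2 — €225: €41 to deductible, leaving €184; coinsurance €184 × 40% = €73.60. Cost to member: €114.60. OOP to date €1,148.60.
Claim 3 — €13,989: 40% coinsurance on €13,989 = €5,595.60. OOP would hit €6,744.20 > €3,000, so the cap limits the member to €3,000 − €1,148.60 = €1,851.40.

€1,851.40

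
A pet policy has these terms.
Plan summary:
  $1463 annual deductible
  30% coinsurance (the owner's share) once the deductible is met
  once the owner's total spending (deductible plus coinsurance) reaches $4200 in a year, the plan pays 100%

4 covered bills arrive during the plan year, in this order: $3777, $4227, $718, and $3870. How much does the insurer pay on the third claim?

$502.60

Claim 1 ($3777): $1463 finishes the deductible; $2314 goes to coinsurance; owner's 30% is $694.20. Owner owes $2157.20 (running OOP $2157.20). Plan pays $3777 − $2157.20 = $1619.80.
Claim 2 ($4227): 30% coinsurance on $4227 = $1268.10. Owner pays $1268.10; OOP now $3425.30. Plan pays $4227 − $1268.10 = $2958.90.
Claim 3 ($718): deductible already satisfied, so owner's share is 30% × $718 = $215.40. Cost to owner: $215.40. OOP to date $3640.70. Plan pays $718 − $215.40 = $502.60.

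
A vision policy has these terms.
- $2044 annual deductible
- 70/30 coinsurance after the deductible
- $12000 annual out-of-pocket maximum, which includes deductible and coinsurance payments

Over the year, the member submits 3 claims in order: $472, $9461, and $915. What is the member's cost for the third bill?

$274.50

Claim 1 ($472): entire amount goes to the deductible. Member owes $472 (running OOP $472).
Claim 2 ($9461): $1572 to deductible, leaving $7889; coinsurance $7889 × 30% = $2366.70. Member pays $3938.70; OOP now $4410.70.
Claim 3 ($915): deductible already satisfied, so member's share is 30% × $915 = $274.50. Cost to member: $274.50. OOP to date $4685.20.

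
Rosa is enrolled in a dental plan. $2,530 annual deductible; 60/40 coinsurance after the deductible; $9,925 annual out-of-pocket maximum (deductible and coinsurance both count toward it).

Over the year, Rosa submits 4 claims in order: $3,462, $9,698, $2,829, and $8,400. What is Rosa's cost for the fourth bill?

Bill 1, $3,462: $2,530 to deductible, leaving $932; coinsurance $932 × 40% = $372.80. Patient pays $2,902.80; OOP now $2,902.80.
Bill 2, $9,698: deductible met; 40% of $9,698 = $3,879.20. Patient pays $3,879.20; OOP now $6,782.
Bill 3, $2,829: deductible met; 40% of $2,829 = $1,131.60. Cost to patient: $1,131.60. OOP to date $7,913.60.
Bill 4, $8,400: deductible already satisfied, so patient's share is 40% × $8,400 = $3,360. Adding that to $7,913.60 gives $11,273.60, past the $9,925 cap; patient pays only $9,925 − $7,913.60 = $2,011.40.

$2,011.40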